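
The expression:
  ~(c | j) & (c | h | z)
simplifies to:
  ~c & ~j & (h | z)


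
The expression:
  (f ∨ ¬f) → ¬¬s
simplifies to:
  s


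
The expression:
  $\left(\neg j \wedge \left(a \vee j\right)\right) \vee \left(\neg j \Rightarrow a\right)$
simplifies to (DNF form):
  $a \vee j$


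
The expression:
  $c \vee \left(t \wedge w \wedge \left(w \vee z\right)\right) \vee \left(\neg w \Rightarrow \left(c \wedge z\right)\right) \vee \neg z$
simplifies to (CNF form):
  $c \vee w \vee \neg z$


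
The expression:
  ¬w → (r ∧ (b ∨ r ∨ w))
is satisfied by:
  {r: True, w: True}
  {r: True, w: False}
  {w: True, r: False}


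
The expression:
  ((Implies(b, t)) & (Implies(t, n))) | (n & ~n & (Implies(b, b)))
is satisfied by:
  {n: True, b: False, t: False}
  {b: False, t: False, n: False}
  {t: True, n: True, b: False}
  {t: True, n: True, b: True}


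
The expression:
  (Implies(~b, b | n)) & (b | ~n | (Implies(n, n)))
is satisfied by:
  {n: True, b: True}
  {n: True, b: False}
  {b: True, n: False}


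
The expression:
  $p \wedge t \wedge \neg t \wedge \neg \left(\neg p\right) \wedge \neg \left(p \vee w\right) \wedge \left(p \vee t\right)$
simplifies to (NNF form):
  $\text{False}$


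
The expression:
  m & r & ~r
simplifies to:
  False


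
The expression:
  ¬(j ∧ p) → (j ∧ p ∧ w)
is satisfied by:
  {p: True, j: True}


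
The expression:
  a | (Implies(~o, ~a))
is always true.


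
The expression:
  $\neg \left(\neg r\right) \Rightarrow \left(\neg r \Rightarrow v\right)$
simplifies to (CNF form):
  $\text{True}$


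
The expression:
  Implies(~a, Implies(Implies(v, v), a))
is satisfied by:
  {a: True}


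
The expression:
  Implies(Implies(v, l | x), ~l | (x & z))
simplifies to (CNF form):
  (x | ~l) & (z | ~l)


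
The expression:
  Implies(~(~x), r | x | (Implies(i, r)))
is always true.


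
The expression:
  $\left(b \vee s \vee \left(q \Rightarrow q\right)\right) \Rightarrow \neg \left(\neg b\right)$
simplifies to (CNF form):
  $b$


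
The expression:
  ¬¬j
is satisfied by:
  {j: True}


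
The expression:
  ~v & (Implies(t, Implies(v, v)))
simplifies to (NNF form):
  ~v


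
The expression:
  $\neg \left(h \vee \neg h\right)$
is never true.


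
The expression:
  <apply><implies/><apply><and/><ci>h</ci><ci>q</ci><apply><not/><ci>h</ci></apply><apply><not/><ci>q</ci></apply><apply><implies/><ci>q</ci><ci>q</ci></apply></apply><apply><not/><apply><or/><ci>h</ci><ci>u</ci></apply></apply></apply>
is always true.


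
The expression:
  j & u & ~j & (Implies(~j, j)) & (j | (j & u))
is never true.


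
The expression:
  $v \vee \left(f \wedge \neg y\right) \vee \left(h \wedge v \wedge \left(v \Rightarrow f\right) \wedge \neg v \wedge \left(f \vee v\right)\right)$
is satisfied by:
  {v: True, f: True, y: False}
  {v: True, y: False, f: False}
  {v: True, f: True, y: True}
  {v: True, y: True, f: False}
  {f: True, y: False, v: False}


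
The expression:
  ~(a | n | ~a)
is never true.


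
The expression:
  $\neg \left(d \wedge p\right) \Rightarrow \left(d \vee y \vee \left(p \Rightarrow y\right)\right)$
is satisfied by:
  {y: True, d: True, p: False}
  {y: True, p: False, d: False}
  {d: True, p: False, y: False}
  {d: False, p: False, y: False}
  {y: True, d: True, p: True}
  {y: True, p: True, d: False}
  {d: True, p: True, y: False}


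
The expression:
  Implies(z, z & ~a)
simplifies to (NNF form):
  ~a | ~z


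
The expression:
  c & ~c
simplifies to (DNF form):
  False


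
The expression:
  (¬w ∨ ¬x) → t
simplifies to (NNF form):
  t ∨ (w ∧ x)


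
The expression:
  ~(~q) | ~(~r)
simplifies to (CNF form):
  q | r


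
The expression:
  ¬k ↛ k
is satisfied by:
  {k: False}


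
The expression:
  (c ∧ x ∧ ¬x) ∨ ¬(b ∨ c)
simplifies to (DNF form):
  ¬b ∧ ¬c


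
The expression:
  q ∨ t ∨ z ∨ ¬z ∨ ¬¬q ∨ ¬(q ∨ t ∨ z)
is always true.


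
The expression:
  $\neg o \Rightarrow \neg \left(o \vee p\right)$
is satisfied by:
  {o: True, p: False}
  {p: False, o: False}
  {p: True, o: True}


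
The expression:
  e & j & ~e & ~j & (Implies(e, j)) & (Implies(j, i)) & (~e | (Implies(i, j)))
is never true.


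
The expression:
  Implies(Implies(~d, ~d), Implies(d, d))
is always true.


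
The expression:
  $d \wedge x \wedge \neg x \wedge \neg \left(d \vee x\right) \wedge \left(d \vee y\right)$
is never true.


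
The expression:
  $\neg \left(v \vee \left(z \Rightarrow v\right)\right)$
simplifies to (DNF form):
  $z \wedge \neg v$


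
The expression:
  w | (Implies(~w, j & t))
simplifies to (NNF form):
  w | (j & t)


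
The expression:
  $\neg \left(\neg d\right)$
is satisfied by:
  {d: True}


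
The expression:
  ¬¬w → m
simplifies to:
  m ∨ ¬w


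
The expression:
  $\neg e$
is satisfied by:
  {e: False}


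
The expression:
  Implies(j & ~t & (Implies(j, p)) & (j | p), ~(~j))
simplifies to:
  True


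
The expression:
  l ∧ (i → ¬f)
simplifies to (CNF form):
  l ∧ (¬f ∨ ¬i)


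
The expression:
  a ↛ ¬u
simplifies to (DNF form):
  a ∧ u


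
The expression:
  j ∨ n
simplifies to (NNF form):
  j ∨ n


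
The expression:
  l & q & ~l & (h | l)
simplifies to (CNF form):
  False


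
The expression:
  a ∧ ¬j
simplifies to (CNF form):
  a ∧ ¬j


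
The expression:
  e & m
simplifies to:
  e & m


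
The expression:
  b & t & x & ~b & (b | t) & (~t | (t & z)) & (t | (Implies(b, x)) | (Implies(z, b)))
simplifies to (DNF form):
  False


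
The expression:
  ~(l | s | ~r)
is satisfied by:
  {r: True, l: False, s: False}


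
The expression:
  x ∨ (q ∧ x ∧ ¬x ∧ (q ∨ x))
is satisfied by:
  {x: True}


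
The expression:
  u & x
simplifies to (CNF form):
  u & x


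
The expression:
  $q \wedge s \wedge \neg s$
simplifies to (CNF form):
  $\text{False}$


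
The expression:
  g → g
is always true.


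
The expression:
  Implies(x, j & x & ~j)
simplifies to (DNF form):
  ~x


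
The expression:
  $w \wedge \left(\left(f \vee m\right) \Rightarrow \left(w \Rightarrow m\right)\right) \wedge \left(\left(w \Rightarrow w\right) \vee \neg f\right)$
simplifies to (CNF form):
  $w \wedge \left(m \vee \neg f\right)$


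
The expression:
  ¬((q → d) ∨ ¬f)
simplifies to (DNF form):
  f ∧ q ∧ ¬d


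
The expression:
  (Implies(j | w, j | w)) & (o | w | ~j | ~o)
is always true.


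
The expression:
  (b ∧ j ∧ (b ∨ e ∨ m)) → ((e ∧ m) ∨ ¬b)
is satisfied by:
  {e: True, m: True, b: False, j: False}
  {e: True, m: False, b: False, j: False}
  {m: True, j: False, e: False, b: False}
  {j: False, m: False, e: False, b: False}
  {j: True, e: True, m: True, b: False}
  {j: True, e: True, m: False, b: False}
  {j: True, m: True, e: False, b: False}
  {j: True, m: False, e: False, b: False}
  {b: True, e: True, m: True, j: False}
  {b: True, e: True, m: False, j: False}
  {b: True, m: True, e: False, j: False}
  {b: True, m: False, e: False, j: False}
  {j: True, b: True, e: True, m: True}


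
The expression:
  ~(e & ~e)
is always true.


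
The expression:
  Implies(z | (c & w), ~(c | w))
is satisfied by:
  {w: False, c: False, z: False}
  {z: True, w: False, c: False}
  {c: True, w: False, z: False}
  {w: True, c: False, z: False}


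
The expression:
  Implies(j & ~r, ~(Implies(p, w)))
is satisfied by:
  {r: True, p: True, w: False, j: False}
  {r: True, w: False, p: False, j: False}
  {r: True, p: True, w: True, j: False}
  {r: True, w: True, p: False, j: False}
  {p: True, r: False, w: False, j: False}
  {r: False, w: False, p: False, j: False}
  {p: True, w: True, r: False, j: False}
  {w: True, r: False, p: False, j: False}
  {j: True, p: True, r: True, w: False}
  {j: True, r: True, w: False, p: False}
  {j: True, p: True, r: True, w: True}
  {j: True, r: True, w: True, p: False}
  {j: True, p: True, r: False, w: False}


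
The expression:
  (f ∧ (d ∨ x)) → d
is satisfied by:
  {d: True, x: False, f: False}
  {x: False, f: False, d: False}
  {f: True, d: True, x: False}
  {f: True, x: False, d: False}
  {d: True, x: True, f: False}
  {x: True, d: False, f: False}
  {f: True, x: True, d: True}


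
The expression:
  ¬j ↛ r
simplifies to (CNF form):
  r ∨ ¬j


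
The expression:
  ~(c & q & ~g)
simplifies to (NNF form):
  g | ~c | ~q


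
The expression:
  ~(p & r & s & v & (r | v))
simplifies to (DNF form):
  ~p | ~r | ~s | ~v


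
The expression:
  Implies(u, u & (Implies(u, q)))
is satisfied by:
  {q: True, u: False}
  {u: False, q: False}
  {u: True, q: True}


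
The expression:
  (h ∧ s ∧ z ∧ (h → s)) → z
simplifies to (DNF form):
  True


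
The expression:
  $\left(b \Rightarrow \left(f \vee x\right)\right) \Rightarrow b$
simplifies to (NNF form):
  $b$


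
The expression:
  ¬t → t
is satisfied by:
  {t: True}


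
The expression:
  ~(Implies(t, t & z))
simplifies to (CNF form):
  t & ~z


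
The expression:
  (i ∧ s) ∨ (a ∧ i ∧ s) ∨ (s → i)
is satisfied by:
  {i: True, s: False}
  {s: False, i: False}
  {s: True, i: True}


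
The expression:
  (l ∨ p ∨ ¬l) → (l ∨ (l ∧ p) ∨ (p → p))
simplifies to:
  True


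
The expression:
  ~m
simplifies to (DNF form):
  ~m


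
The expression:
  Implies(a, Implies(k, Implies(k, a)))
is always true.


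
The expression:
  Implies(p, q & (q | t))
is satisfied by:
  {q: True, p: False}
  {p: False, q: False}
  {p: True, q: True}


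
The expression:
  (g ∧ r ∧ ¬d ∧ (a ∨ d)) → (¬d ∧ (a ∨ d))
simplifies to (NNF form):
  True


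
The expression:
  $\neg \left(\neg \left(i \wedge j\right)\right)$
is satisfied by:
  {i: True, j: True}


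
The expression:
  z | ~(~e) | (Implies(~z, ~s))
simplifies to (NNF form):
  e | z | ~s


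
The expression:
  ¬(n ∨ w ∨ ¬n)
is never true.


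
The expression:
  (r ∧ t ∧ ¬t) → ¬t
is always true.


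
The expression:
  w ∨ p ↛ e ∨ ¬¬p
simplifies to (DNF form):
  p ∨ w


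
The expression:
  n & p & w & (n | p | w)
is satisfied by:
  {p: True, w: True, n: True}


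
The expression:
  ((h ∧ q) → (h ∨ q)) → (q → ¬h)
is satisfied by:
  {h: False, q: False}
  {q: True, h: False}
  {h: True, q: False}


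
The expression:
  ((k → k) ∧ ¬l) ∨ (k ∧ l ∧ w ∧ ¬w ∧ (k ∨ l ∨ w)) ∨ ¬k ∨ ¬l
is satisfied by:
  {l: False, k: False}
  {k: True, l: False}
  {l: True, k: False}


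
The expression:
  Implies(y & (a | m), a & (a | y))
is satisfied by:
  {a: True, m: False, y: False}
  {m: False, y: False, a: False}
  {a: True, y: True, m: False}
  {y: True, m: False, a: False}
  {a: True, m: True, y: False}
  {m: True, a: False, y: False}
  {a: True, y: True, m: True}


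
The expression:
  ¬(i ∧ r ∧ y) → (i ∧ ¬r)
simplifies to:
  i ∧ (y ∨ ¬r)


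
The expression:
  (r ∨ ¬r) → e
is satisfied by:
  {e: True}


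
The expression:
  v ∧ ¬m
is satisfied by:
  {v: True, m: False}


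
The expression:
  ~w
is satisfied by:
  {w: False}


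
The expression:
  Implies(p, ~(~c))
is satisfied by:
  {c: True, p: False}
  {p: False, c: False}
  {p: True, c: True}


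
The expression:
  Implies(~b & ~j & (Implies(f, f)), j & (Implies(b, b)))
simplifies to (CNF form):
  b | j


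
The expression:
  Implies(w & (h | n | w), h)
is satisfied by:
  {h: True, w: False}
  {w: False, h: False}
  {w: True, h: True}


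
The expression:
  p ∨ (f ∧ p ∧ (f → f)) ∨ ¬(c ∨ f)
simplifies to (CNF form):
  (p ∨ ¬c) ∧ (p ∨ ¬f)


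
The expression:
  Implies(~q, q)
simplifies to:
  q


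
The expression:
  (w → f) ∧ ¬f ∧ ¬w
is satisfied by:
  {w: False, f: False}


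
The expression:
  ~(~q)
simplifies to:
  q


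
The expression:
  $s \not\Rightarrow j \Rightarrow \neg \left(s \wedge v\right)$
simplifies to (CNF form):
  $j \vee \neg s \vee \neg v$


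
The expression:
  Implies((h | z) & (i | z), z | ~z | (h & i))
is always true.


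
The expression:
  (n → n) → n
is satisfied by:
  {n: True}


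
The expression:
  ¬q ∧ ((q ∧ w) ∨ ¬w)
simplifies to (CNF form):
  ¬q ∧ ¬w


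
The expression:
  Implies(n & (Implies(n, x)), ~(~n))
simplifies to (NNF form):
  True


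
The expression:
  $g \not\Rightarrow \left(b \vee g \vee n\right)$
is never true.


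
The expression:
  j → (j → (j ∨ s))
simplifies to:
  True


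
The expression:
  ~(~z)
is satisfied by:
  {z: True}


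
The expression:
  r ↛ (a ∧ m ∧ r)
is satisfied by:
  {r: True, m: False, a: False}
  {r: True, a: True, m: False}
  {r: True, m: True, a: False}


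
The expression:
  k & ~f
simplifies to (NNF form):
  k & ~f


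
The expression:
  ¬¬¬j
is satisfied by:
  {j: False}


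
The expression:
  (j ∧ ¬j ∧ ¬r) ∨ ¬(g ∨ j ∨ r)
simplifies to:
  ¬g ∧ ¬j ∧ ¬r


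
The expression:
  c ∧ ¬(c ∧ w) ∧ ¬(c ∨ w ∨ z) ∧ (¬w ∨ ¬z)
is never true.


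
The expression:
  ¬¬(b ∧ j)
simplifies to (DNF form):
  b ∧ j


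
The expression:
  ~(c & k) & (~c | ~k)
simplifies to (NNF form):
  ~c | ~k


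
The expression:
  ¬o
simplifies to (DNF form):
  ¬o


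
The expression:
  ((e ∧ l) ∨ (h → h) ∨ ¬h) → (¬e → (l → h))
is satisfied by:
  {e: True, h: True, l: False}
  {e: True, l: False, h: False}
  {h: True, l: False, e: False}
  {h: False, l: False, e: False}
  {e: True, h: True, l: True}
  {e: True, l: True, h: False}
  {h: True, l: True, e: False}


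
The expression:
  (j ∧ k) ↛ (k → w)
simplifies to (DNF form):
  j ∧ k ∧ ¬w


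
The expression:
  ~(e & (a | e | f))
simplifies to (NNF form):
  ~e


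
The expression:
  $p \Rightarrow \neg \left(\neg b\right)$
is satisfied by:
  {b: True, p: False}
  {p: False, b: False}
  {p: True, b: True}


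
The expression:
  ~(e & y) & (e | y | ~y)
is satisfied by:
  {e: False, y: False}
  {y: True, e: False}
  {e: True, y: False}


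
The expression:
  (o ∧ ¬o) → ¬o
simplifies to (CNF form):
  True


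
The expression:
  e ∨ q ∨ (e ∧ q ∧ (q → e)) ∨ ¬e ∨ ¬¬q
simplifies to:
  True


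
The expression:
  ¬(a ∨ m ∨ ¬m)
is never true.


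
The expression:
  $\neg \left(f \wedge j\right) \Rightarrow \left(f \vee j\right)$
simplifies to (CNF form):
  $f \vee j$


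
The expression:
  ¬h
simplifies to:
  ¬h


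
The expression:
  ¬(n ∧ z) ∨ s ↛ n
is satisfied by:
  {z: False, n: False}
  {n: True, z: False}
  {z: True, n: False}


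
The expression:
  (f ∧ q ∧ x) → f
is always true.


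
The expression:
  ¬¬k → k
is always true.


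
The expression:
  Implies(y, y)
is always true.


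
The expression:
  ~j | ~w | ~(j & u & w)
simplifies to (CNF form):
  ~j | ~u | ~w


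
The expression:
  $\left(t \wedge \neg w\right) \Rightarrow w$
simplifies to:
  $w \vee \neg t$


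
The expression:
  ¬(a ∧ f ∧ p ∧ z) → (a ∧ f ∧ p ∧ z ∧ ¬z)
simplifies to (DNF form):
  a ∧ f ∧ p ∧ z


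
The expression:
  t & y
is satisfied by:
  {t: True, y: True}


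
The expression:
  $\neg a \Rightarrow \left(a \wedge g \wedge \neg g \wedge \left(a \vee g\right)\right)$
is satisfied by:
  {a: True}


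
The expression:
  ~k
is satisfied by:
  {k: False}


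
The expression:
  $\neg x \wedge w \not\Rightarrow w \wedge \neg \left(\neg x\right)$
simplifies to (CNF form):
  $\text{False}$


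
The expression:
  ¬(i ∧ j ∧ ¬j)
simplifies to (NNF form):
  True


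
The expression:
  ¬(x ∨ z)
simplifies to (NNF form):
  ¬x ∧ ¬z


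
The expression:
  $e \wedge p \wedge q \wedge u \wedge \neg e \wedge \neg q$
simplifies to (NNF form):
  $\text{False}$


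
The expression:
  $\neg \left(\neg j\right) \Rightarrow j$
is always true.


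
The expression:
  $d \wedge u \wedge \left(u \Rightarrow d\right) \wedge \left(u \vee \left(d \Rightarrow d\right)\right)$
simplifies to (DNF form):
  $d \wedge u$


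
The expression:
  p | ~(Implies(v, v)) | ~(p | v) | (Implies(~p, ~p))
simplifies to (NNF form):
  True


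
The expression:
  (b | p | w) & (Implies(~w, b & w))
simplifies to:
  w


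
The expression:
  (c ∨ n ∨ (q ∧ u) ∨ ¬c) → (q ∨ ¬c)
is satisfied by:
  {q: True, c: False}
  {c: False, q: False}
  {c: True, q: True}


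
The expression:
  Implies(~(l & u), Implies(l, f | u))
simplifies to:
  f | u | ~l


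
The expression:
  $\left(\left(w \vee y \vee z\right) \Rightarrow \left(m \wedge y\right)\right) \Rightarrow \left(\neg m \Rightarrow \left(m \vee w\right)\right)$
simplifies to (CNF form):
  $m \vee w \vee y \vee z$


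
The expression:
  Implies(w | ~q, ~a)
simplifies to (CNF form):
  (q | ~a) & (~a | ~w)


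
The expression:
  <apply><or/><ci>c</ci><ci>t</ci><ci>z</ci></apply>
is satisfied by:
  {c: True, t: True, z: True}
  {c: True, t: True, z: False}
  {c: True, z: True, t: False}
  {c: True, z: False, t: False}
  {t: True, z: True, c: False}
  {t: True, z: False, c: False}
  {z: True, t: False, c: False}


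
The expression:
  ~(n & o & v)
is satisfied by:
  {v: False, o: False, n: False}
  {n: True, v: False, o: False}
  {o: True, v: False, n: False}
  {n: True, o: True, v: False}
  {v: True, n: False, o: False}
  {n: True, v: True, o: False}
  {o: True, v: True, n: False}


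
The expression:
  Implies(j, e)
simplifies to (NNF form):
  e | ~j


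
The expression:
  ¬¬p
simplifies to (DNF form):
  p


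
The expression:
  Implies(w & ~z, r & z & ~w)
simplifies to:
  z | ~w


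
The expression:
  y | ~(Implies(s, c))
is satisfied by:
  {y: True, s: True, c: False}
  {y: True, c: False, s: False}
  {y: True, s: True, c: True}
  {y: True, c: True, s: False}
  {s: True, c: False, y: False}


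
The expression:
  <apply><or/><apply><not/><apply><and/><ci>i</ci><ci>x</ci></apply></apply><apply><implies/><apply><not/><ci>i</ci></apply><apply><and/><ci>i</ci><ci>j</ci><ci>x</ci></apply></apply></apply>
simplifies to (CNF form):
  <true/>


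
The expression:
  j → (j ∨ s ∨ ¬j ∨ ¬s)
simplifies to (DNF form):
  True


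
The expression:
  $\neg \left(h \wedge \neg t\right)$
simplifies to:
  $t \vee \neg h$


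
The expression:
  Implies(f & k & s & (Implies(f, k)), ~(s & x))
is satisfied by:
  {s: False, k: False, x: False, f: False}
  {f: True, s: False, k: False, x: False}
  {x: True, s: False, k: False, f: False}
  {f: True, x: True, s: False, k: False}
  {k: True, f: False, s: False, x: False}
  {f: True, k: True, s: False, x: False}
  {x: True, k: True, f: False, s: False}
  {f: True, x: True, k: True, s: False}
  {s: True, x: False, k: False, f: False}
  {f: True, s: True, x: False, k: False}
  {x: True, s: True, f: False, k: False}
  {f: True, x: True, s: True, k: False}
  {k: True, s: True, x: False, f: False}
  {f: True, k: True, s: True, x: False}
  {x: True, k: True, s: True, f: False}


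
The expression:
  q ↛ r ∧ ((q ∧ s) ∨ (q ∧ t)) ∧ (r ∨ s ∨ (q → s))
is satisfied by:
  {q: True, s: True, r: False}


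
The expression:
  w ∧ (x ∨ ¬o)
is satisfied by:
  {w: True, x: True, o: False}
  {w: True, o: False, x: False}
  {w: True, x: True, o: True}


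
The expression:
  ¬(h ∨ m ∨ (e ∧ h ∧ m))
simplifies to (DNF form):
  ¬h ∧ ¬m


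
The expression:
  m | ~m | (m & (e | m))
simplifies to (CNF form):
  True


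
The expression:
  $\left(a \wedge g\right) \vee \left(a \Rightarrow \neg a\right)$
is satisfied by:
  {g: True, a: False}
  {a: False, g: False}
  {a: True, g: True}


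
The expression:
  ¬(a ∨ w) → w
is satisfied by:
  {a: True, w: True}
  {a: True, w: False}
  {w: True, a: False}


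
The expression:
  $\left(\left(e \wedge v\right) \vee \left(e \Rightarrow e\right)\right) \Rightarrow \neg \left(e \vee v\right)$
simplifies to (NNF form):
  $\neg e \wedge \neg v$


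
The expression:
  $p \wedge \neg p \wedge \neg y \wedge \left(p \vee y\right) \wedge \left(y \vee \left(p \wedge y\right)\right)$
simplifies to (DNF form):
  $\text{False}$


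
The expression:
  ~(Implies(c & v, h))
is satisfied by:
  {c: True, v: True, h: False}


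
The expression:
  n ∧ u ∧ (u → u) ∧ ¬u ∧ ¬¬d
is never true.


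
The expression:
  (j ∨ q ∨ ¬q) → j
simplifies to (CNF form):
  j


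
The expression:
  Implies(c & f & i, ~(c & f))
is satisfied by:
  {c: False, i: False, f: False}
  {f: True, c: False, i: False}
  {i: True, c: False, f: False}
  {f: True, i: True, c: False}
  {c: True, f: False, i: False}
  {f: True, c: True, i: False}
  {i: True, c: True, f: False}


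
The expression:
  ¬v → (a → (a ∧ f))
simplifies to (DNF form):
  f ∨ v ∨ ¬a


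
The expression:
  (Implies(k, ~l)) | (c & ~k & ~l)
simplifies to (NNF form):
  ~k | ~l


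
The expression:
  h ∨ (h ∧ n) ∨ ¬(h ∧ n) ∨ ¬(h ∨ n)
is always true.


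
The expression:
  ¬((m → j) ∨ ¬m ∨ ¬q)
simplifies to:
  m ∧ q ∧ ¬j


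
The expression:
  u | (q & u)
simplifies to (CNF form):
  u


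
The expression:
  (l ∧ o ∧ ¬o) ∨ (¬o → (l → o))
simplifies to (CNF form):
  o ∨ ¬l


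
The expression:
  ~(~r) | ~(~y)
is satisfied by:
  {r: True, y: True}
  {r: True, y: False}
  {y: True, r: False}


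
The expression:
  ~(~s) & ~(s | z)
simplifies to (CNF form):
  False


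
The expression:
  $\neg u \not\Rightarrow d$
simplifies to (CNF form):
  $\neg d \wedge \neg u$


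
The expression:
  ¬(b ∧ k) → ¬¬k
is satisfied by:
  {k: True}


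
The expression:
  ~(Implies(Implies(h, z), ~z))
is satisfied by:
  {z: True}


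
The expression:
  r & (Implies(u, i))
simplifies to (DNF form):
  (i & r) | (r & ~u)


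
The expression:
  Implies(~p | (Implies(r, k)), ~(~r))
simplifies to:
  r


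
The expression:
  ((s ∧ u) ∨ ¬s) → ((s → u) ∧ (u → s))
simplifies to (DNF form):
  s ∨ ¬u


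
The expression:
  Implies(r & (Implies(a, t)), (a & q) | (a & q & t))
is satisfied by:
  {a: True, q: True, t: False, r: False}
  {a: True, q: False, t: False, r: False}
  {a: True, t: True, q: True, r: False}
  {a: True, t: True, q: False, r: False}
  {q: True, a: False, t: False, r: False}
  {q: False, a: False, t: False, r: False}
  {t: True, q: True, a: False, r: False}
  {t: True, q: False, a: False, r: False}
  {r: True, a: True, q: True, t: False}
  {r: True, a: True, q: False, t: False}
  {r: True, a: True, t: True, q: True}


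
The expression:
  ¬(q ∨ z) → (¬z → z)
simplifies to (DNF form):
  q ∨ z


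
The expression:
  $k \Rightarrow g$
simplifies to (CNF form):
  $g \vee \neg k$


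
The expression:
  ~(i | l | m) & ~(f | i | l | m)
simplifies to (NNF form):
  ~f & ~i & ~l & ~m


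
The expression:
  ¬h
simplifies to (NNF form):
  ¬h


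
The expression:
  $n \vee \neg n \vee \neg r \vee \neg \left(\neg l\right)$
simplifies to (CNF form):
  $\text{True}$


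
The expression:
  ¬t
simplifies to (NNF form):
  ¬t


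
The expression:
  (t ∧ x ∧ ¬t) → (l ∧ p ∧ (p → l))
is always true.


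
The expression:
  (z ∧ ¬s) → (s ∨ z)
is always true.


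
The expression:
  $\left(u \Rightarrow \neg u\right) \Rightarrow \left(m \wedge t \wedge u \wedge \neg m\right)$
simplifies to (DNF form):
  $u$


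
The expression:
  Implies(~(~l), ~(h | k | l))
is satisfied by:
  {l: False}


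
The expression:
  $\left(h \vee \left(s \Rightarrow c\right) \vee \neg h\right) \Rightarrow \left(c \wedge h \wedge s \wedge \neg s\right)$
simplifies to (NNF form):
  $\text{False}$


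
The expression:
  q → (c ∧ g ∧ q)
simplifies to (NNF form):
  (c ∧ g) ∨ ¬q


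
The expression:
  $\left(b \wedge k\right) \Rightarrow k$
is always true.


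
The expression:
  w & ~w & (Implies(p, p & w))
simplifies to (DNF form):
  False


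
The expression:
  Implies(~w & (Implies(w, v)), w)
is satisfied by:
  {w: True}


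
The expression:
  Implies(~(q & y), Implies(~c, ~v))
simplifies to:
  c | ~v | (q & y)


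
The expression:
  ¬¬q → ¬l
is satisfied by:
  {l: False, q: False}
  {q: True, l: False}
  {l: True, q: False}


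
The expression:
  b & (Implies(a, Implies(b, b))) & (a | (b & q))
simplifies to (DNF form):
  (a & b) | (b & q)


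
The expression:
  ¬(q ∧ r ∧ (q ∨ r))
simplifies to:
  ¬q ∨ ¬r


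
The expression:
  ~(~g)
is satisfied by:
  {g: True}


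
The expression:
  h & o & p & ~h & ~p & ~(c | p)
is never true.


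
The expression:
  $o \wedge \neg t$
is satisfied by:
  {o: True, t: False}


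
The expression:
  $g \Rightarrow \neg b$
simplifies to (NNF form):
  $\neg b \vee \neg g$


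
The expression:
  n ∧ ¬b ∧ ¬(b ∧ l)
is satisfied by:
  {n: True, b: False}


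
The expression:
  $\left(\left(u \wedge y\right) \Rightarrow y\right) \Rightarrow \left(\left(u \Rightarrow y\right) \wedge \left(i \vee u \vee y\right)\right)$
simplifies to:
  $y \vee \left(i \wedge \neg u\right)$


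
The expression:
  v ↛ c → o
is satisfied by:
  {o: True, c: True, v: False}
  {o: True, v: False, c: False}
  {c: True, v: False, o: False}
  {c: False, v: False, o: False}
  {o: True, c: True, v: True}
  {o: True, v: True, c: False}
  {c: True, v: True, o: False}


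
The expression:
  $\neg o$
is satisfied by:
  {o: False}


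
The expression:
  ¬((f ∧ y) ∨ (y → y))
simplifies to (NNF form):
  False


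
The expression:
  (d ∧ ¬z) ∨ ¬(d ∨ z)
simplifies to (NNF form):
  ¬z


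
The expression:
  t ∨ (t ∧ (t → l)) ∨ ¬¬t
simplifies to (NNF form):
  t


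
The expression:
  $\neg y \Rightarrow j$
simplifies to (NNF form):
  $j \vee y$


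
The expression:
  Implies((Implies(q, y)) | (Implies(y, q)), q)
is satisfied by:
  {q: True}


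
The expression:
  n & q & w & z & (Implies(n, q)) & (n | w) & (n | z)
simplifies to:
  n & q & w & z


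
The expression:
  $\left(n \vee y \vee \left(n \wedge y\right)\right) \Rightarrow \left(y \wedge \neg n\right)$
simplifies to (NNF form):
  $\neg n$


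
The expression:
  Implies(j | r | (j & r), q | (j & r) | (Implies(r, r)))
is always true.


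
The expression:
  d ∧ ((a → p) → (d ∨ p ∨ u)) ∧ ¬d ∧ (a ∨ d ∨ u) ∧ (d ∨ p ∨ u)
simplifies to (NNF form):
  False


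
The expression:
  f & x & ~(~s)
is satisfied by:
  {s: True, x: True, f: True}


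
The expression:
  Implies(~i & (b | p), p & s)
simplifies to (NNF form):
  i | (p & s) | (~b & ~p)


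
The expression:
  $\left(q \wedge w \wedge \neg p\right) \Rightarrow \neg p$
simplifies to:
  $\text{True}$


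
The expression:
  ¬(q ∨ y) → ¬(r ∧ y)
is always true.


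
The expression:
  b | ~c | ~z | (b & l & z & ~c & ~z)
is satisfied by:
  {b: True, c: False, z: False}
  {c: False, z: False, b: False}
  {b: True, z: True, c: False}
  {z: True, c: False, b: False}
  {b: True, c: True, z: False}
  {c: True, b: False, z: False}
  {b: True, z: True, c: True}


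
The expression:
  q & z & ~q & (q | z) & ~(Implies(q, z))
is never true.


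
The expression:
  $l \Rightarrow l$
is always true.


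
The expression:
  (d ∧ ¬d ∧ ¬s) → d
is always true.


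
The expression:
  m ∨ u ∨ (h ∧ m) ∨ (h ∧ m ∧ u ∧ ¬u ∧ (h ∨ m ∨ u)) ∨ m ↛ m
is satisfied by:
  {m: True, u: True}
  {m: True, u: False}
  {u: True, m: False}


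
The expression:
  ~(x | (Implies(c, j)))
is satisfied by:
  {c: True, x: False, j: False}


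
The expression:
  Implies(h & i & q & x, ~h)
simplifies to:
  ~h | ~i | ~q | ~x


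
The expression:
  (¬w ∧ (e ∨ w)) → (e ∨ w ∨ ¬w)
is always true.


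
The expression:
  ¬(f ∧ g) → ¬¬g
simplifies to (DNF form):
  g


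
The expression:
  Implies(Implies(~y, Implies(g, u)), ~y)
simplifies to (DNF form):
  ~y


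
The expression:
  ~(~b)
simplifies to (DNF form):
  b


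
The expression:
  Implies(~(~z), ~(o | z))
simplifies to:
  ~z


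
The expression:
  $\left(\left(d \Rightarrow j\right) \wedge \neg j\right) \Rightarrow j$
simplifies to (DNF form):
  $d \vee j$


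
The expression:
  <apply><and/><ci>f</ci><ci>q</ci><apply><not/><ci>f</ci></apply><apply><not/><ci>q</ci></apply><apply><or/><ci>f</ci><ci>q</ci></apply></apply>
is never true.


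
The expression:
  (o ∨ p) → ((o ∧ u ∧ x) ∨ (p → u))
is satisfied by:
  {u: True, p: False}
  {p: False, u: False}
  {p: True, u: True}


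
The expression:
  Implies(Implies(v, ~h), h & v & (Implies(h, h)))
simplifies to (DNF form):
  h & v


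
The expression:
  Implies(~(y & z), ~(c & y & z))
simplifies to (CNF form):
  True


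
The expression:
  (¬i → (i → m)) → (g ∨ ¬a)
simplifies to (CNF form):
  g ∨ ¬a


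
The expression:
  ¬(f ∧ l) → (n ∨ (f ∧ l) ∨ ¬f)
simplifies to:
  l ∨ n ∨ ¬f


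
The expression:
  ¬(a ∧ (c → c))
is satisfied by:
  {a: False}


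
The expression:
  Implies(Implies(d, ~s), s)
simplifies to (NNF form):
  s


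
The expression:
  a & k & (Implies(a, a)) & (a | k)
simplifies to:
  a & k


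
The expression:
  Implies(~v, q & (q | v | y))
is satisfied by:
  {q: True, v: True}
  {q: True, v: False}
  {v: True, q: False}


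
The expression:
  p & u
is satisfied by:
  {p: True, u: True}


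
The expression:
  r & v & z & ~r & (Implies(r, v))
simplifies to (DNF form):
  False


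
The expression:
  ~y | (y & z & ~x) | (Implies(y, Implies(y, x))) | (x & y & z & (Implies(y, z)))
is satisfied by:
  {x: True, z: True, y: False}
  {x: True, z: False, y: False}
  {z: True, x: False, y: False}
  {x: False, z: False, y: False}
  {x: True, y: True, z: True}
  {x: True, y: True, z: False}
  {y: True, z: True, x: False}


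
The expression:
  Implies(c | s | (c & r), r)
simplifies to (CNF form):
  (r | ~c) & (r | ~s)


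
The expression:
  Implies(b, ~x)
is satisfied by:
  {x: False, b: False}
  {b: True, x: False}
  {x: True, b: False}


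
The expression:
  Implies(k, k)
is always true.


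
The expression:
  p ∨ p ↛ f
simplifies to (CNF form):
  p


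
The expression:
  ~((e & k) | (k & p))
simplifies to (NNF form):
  ~k | (~e & ~p)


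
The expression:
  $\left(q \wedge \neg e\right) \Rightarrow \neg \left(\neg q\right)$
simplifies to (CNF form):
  $\text{True}$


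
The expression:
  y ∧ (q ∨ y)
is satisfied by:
  {y: True}


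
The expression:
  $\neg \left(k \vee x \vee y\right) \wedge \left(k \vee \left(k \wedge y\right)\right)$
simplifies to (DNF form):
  $\text{False}$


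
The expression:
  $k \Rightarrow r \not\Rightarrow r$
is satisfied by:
  {k: False}


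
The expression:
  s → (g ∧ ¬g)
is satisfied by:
  {s: False}


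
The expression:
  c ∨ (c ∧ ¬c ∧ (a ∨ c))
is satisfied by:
  {c: True}


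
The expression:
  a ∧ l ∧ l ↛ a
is never true.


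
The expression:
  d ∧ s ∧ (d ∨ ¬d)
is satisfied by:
  {s: True, d: True}


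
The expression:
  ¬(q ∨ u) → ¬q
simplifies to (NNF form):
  True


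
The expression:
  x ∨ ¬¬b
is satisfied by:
  {b: True, x: True}
  {b: True, x: False}
  {x: True, b: False}


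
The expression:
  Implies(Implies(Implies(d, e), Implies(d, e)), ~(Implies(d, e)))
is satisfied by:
  {d: True, e: False}


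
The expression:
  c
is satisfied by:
  {c: True}


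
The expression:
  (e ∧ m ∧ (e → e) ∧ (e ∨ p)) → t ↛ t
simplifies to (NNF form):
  ¬e ∨ ¬m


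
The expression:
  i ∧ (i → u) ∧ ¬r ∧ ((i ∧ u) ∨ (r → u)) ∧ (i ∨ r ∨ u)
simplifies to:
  i ∧ u ∧ ¬r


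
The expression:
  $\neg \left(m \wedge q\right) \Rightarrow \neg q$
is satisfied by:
  {m: True, q: False}
  {q: False, m: False}
  {q: True, m: True}


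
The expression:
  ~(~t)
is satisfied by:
  {t: True}


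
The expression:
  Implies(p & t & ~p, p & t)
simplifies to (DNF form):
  True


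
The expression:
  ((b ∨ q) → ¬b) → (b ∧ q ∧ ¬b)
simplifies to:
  b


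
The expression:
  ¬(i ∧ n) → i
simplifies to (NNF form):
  i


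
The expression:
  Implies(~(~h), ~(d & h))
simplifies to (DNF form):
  ~d | ~h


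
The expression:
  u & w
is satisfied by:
  {u: True, w: True}


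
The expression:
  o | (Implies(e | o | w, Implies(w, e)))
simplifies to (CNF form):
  e | o | ~w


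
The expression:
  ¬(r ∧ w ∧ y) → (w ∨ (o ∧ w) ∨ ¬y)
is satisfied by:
  {w: True, y: False}
  {y: False, w: False}
  {y: True, w: True}


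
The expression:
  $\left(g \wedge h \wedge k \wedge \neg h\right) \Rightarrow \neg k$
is always true.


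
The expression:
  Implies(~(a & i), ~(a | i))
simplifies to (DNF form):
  (a & i) | (~a & ~i)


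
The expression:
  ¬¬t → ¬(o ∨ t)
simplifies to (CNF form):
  ¬t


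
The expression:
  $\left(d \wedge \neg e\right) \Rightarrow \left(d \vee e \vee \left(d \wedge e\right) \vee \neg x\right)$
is always true.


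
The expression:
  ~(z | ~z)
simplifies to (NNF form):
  False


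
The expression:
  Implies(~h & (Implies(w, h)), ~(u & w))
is always true.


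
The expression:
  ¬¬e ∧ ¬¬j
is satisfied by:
  {j: True, e: True}


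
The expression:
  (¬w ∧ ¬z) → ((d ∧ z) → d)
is always true.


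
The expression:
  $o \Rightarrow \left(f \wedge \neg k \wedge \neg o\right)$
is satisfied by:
  {o: False}


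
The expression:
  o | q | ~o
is always true.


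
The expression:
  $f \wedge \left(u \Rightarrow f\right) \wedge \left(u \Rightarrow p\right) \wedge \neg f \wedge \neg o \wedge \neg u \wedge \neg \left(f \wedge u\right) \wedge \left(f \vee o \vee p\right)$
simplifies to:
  $\text{False}$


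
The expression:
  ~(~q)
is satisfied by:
  {q: True}


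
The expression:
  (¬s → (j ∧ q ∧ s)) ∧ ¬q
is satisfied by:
  {s: True, q: False}


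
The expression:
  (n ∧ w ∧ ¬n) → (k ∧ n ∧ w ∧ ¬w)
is always true.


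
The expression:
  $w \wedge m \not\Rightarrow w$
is never true.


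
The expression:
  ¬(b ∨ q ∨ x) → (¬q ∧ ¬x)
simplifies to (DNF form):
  True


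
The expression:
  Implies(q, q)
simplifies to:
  True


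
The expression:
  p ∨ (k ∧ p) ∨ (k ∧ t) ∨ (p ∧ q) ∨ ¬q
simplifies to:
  p ∨ (k ∧ t) ∨ ¬q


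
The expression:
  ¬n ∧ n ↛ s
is never true.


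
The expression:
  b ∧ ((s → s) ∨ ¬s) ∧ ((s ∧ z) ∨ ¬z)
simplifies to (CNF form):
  b ∧ (s ∨ ¬z)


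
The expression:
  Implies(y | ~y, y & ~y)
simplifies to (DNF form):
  False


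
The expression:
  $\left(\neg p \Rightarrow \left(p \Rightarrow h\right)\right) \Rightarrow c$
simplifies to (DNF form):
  $c$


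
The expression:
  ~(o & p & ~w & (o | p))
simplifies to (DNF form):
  w | ~o | ~p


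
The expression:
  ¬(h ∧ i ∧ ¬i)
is always true.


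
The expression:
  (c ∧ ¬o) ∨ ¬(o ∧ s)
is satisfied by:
  {s: False, o: False}
  {o: True, s: False}
  {s: True, o: False}


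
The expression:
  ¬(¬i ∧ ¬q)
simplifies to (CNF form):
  i ∨ q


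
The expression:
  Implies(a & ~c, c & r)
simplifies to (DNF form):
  c | ~a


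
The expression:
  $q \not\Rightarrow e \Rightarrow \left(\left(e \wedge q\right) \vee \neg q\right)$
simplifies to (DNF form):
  $e \vee \neg q$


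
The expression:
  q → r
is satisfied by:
  {r: True, q: False}
  {q: False, r: False}
  {q: True, r: True}


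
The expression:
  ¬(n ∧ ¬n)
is always true.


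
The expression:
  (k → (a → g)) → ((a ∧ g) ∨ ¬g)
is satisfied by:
  {a: True, g: False}
  {g: False, a: False}
  {g: True, a: True}


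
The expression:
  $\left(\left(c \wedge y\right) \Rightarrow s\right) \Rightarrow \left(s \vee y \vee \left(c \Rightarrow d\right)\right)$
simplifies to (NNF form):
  $d \vee s \vee y \vee \neg c$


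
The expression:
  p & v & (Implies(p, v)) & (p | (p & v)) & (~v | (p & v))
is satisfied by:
  {p: True, v: True}


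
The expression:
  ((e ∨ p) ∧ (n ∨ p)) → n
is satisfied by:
  {n: True, p: False}
  {p: False, n: False}
  {p: True, n: True}


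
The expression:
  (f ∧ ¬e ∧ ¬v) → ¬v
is always true.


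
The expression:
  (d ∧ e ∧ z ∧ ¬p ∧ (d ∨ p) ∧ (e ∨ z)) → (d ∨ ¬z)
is always true.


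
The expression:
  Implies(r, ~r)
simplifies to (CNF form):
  ~r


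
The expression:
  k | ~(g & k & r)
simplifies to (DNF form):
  True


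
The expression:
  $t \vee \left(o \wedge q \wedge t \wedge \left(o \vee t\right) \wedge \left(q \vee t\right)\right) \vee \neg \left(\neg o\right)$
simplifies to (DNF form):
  $o \vee t$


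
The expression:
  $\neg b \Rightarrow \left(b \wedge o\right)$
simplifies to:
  $b$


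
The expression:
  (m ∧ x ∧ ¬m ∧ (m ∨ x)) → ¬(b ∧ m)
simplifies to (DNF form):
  True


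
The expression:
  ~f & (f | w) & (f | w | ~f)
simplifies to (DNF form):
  w & ~f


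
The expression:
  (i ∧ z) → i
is always true.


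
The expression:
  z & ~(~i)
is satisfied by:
  {z: True, i: True}


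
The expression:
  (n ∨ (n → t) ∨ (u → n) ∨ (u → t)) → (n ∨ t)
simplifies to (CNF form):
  n ∨ t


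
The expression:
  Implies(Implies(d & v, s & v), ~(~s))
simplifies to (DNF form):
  s | (d & v)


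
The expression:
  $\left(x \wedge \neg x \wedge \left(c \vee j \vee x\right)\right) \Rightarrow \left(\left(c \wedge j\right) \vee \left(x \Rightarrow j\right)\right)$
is always true.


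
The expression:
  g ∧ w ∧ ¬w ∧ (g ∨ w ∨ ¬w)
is never true.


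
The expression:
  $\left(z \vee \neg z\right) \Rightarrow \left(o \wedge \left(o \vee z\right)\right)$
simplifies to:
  $o$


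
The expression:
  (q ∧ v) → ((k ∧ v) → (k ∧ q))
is always true.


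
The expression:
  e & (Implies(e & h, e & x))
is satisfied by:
  {e: True, x: True, h: False}
  {e: True, h: False, x: False}
  {e: True, x: True, h: True}
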